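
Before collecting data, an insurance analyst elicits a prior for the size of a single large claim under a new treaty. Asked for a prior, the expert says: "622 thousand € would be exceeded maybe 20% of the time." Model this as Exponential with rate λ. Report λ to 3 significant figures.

λ ≈ 0.00259

P(T > 622.0) = e^(−λ·622.0) = 0.2, so λ = −ln(0.2)/622.0 = 0.00259.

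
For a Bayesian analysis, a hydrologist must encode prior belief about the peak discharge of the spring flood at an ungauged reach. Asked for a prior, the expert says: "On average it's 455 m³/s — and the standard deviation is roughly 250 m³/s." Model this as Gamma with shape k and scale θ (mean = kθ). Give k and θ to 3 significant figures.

k ≈ 3.31, θ ≈ 137

For Gamma(k, scale θ): mean = kθ, variance = kθ², so CV = 1/√k.
CV = SD/mean = 250/455 = 0.5495, hence k = 1/CV² = 3.31.
Then θ = mean/k = 455/3.31 = 137.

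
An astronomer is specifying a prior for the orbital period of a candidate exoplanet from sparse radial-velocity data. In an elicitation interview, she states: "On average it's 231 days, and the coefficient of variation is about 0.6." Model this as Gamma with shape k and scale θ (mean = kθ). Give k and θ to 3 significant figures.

k ≈ 2.78, θ ≈ 83.2

For Gamma(k, scale θ): mean = kθ, variance = kθ², so CV = 1/√k.
CV = 0.6, hence k = 1/CV² = 2.78.
Then θ = mean/k = 231/2.78 = 83.2.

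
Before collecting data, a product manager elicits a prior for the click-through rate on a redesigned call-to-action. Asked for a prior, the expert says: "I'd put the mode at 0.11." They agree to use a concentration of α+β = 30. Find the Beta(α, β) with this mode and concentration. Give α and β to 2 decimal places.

For α,β > 1 the Beta mode is (α−1)/(α+β−2). With α+β = 30, the mode is (α−1)/28.
Set (α−1)/28 = 0.11 → α = 1 + 0.11·28 = 4.08.
β = 30 − α = 25.92.

α = 4.08, β = 25.92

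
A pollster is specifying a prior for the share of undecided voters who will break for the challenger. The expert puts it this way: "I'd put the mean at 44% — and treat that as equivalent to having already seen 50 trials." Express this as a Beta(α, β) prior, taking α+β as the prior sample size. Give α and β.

Under the effective-sample-size interpretation, Beta(α, β) has prior mean α/(α+β) and prior sample size α+β.
So α+β = 50 and α/(α+β) = 0.44, giving α = 0.44·50 = 22 and β = 50 − 22 = 28.

α = 22, β = 28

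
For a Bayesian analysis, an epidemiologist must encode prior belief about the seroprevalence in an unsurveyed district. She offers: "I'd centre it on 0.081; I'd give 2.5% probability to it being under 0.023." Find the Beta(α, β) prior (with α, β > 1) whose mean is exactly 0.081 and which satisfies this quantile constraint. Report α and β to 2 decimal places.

With mean 0.081 fixed, write α = 0.081s, β = 0.919s where s = α+β.
Need P(θ < 0.023) = 0.025 under Beta(0.081s, 0.919s). Normal approximation: (q−m)/√(m(1−m)/s) ≈ z_{0.025} = -1.96, so s ≈ 0.081·0.919·(-1.96)²/(0.023−0.081)² = 85.0.
At s = 85.0: P(θ<0.023) ≈ 0.004. Adjusting to match 0.025 gives s ≈ 49.42.
So α = 0.081·49.42 ≈ 4.00, β = 0.919·49.42 ≈ 45.41.

α ≈ 4.00, β ≈ 45.41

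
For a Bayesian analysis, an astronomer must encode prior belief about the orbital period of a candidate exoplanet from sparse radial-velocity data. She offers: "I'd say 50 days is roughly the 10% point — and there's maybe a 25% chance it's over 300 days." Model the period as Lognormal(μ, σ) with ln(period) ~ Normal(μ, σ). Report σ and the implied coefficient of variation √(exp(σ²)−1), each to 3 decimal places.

σ ≈ 0.916, CV ≈ 1.146

If T ~ Lognormal(μ,σ) then ln T ~ Normal(μ,σ), so the p-quantile of ln T is μ + z_p·σ.
ln(50) = 3.912 and ln(300) = 5.704; z_{0.1} = -1.282, z_{0.75} = 0.6745.
σ = (5.704 − 3.912)/(0.6745 − (-1.282)) = 0.916.
μ = 3.912 − (-1.282)·0.916 = 5.086.
CV = √(exp(σ²)−1) = √(exp(0.8391)−1) = 1.146.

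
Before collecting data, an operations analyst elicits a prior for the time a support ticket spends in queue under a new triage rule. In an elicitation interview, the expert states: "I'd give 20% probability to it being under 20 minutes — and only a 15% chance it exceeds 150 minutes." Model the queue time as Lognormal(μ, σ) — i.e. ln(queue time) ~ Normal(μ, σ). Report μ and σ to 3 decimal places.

If T ~ Lognormal(μ,σ) then ln T ~ Normal(μ,σ), so the p-quantile of ln T is μ + z_p·σ.
ln(20) = 2.996 and ln(150) = 5.011; z_{0.2} = -0.8416, z_{0.85} = 1.036.
σ = (5.011 − 2.996)/(1.036 − (-0.8416)) = 1.073.
μ = 2.996 − (-0.8416)·1.073 = 3.899.

μ ≈ 3.899, σ ≈ 1.073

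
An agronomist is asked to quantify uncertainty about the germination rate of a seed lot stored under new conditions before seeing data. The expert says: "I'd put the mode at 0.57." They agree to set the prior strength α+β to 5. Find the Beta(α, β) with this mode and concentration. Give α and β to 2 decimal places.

α = 2.71, β = 2.29

For α,β > 1 the Beta mode is (α−1)/(α+β−2). With α+β = 5, the mode is (α−1)/3.
Set (α−1)/3 = 0.57 → α = 1 + 0.57·3 = 2.71.
β = 5 − α = 2.29.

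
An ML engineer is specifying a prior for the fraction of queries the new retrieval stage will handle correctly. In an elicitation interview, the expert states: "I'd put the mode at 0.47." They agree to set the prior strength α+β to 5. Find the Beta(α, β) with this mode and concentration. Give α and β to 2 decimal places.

α = 2.41, β = 2.59

For α,β > 1 the Beta mode is (α−1)/(α+β−2). With α+β = 5, the mode is (α−1)/3.
Set (α−1)/3 = 0.47 → α = 1 + 0.47·3 = 2.41.
β = 5 − α = 2.59.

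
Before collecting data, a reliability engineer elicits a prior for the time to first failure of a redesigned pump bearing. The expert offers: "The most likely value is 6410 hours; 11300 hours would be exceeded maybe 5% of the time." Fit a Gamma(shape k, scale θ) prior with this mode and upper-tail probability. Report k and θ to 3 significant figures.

Gamma(k,θ) with k>1 has mode (k−1)θ, so θ = 6410/(k−1).
Need P(X < 11300) = 0.95 with θ tied to k this way. Start at k = 2, θ = 6410: P(X<11300) ≈ 0.526.
Too low — raise k to concentrate. Iterating converges to k ≈ 9.68.
Then θ = 6410/(9.68−1) ≈ 739.

k ≈ 9.68, θ ≈ 739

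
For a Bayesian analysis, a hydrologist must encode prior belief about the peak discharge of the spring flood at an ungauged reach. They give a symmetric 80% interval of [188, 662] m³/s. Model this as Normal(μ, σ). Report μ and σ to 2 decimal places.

A symmetric 80% interval runs μ ± z·σ with z = 1.282.
Half-width = 237, so σ = 237/1.282 = 184.93.
μ is the interval midpoint, 425.00.

μ = 425.00, σ = 184.93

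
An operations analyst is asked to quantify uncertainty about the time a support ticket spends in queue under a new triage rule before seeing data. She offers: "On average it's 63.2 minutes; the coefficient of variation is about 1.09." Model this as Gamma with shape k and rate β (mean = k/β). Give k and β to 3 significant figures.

For Gamma(k, rate β): mean = k/β, variance = k/β², so CV = 1/√k.
CV = 1.09, hence k = 1/CV² = 0.842.
Then β = k/mean = 0.842/63.2 = 0.0133.

k ≈ 0.842, β ≈ 0.0133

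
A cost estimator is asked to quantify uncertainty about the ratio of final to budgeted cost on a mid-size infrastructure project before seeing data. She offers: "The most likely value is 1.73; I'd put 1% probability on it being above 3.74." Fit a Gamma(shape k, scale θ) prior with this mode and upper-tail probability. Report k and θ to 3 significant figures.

k ≈ 9.14, θ ≈ 0.213

Gamma(k,θ) with k>1 has mode (k−1)θ, so θ = 1.73/(k−1).
Need P(X < 3.74) = 0.99 with θ tied to k this way. Start at k = 2, θ = 1.73: P(X<3.74) ≈ 0.636.
Too low — raise k to concentrate. Iterating converges to k ≈ 9.14.
Then θ = 1.73/(9.14−1) ≈ 0.213.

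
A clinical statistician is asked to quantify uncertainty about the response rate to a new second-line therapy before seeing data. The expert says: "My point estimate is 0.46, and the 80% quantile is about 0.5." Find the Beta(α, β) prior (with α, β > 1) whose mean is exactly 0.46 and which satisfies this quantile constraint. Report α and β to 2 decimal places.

α ≈ 50.47, β ≈ 59.25

With mean 0.46 fixed, write α = 0.46s, β = 0.54s where s = α+β.
Need P(θ < 0.5) = 0.8 under Beta(0.46s, 0.54s). Normal approximation: (q−m)/√(m(1−m)/s) ≈ z_{0.8} = 0.842, so s ≈ 0.46·0.54·(0.842)²/(0.5−0.46)² = 110.0.
At s = 110.0: P(θ<0.5) ≈ 0.800. Adjusting to match 0.8 gives s ≈ 109.72.
So α = 0.46·109.72 ≈ 50.47, β = 0.54·109.72 ≈ 59.25.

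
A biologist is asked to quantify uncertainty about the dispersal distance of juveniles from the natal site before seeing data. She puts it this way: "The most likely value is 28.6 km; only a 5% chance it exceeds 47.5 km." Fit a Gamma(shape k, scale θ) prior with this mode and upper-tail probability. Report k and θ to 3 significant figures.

Gamma(k,θ) with k>1 has mode (k−1)θ, so θ = 28.6/(k−1).
Need P(X < 47.5) = 0.95 with θ tied to k this way. Start at k = 2, θ = 28.6: P(X<47.5) ≈ 0.494.
Too low — raise k to concentrate. Iterating converges to k ≈ 11.9.
Then θ = 28.6/(11.9−1) ≈ 2.64.

k ≈ 11.9, θ ≈ 2.64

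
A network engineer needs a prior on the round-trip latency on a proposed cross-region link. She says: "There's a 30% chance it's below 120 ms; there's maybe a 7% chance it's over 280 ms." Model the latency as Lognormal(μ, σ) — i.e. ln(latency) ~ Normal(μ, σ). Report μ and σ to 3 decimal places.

If T ~ Lognormal(μ,σ) then ln T ~ Normal(μ,σ), so the p-quantile of ln T is μ + z_p·σ.
ln(120) = 4.787 and ln(280) = 5.635; z_{0.3} = -0.5244, z_{0.93} = 1.476.
σ = (5.635 − 4.787)/(1.476 − (-0.5244)) = 0.424.
μ = 4.787 − (-0.5244)·0.424 = 5.010.

μ ≈ 5.010, σ ≈ 0.424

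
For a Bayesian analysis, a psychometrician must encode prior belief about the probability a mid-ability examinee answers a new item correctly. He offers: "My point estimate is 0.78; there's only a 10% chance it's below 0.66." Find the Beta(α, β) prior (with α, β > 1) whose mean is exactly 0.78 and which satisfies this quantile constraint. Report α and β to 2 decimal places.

α ≈ 16.24, β ≈ 4.58

With mean 0.78 fixed, write α = 0.78s, β = 0.22s where s = α+β.
Need P(θ < 0.66) = 0.1 under Beta(0.78s, 0.22s). Normal approximation: (q−m)/√(m(1−m)/s) ≈ z_{0.1} = -1.28, so s ≈ 0.78·0.22·(-1.28)²/(0.66−0.78)² = 19.6.
At s = 19.6: P(θ<0.66) ≈ 0.106. Adjusting to match 0.1 gives s ≈ 20.83.
So α = 0.78·20.83 ≈ 16.24, β = 0.22·20.83 ≈ 4.58.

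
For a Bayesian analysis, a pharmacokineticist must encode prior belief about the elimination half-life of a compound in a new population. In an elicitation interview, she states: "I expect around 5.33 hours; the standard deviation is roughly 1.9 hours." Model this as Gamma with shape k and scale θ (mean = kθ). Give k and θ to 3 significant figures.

For Gamma(k, scale θ): mean = kθ, variance = kθ², so CV = 1/√k.
CV = SD/mean = 1.9/5.33 = 0.3565, hence k = 1/CV² = 7.87.
Then θ = mean/k = 5.33/7.87 = 0.677.

k ≈ 7.87, θ ≈ 0.677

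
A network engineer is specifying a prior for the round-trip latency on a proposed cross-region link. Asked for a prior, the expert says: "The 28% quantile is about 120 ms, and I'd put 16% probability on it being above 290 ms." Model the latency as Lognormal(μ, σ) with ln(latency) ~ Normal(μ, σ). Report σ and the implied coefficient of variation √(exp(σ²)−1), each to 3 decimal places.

σ ≈ 0.559, CV ≈ 0.606

If T ~ Lognormal(μ,σ) then ln T ~ Normal(μ,σ), so the p-quantile of ln T is μ + z_p·σ.
ln(120) = 4.787 and ln(290) = 5.67; z_{0.28} = -0.5828, z_{0.84} = 0.9945.
σ = (5.67 − 4.787)/(0.9945 − (-0.5828)) = 0.559.
μ = 4.787 − (-0.5828)·0.559 = 5.114.
CV = √(exp(σ²)−1) = √(exp(0.3130)−1) = 0.606.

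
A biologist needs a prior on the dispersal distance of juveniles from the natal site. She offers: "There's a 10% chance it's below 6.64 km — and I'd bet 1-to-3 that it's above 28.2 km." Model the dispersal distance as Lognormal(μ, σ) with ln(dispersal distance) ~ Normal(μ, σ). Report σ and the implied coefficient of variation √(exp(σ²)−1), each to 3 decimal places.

If T ~ Lognormal(μ,σ) then ln T ~ Normal(μ,σ), so the p-quantile of ln T is μ + z_p·σ.
ln(6.64) = 1.893 and ln(28.2) = 3.339; z_{0.1} = -1.282, z_{0.75} = 0.6745.
σ = (3.339 − 1.893)/(0.6745 − (-1.282)) = 0.739.
μ = 1.893 − (-1.282)·0.739 = 2.841.
CV = √(exp(σ²)−1) = √(exp(0.5466)−1) = 0.853.

σ ≈ 0.739, CV ≈ 0.853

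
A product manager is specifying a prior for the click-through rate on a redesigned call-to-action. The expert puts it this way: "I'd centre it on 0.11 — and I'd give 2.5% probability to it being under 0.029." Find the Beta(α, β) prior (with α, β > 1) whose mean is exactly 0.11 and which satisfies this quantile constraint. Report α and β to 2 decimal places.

α ≈ 3.61, β ≈ 29.21

With mean 0.11 fixed, write α = 0.11s, β = 0.89s where s = α+β.
Need P(θ < 0.029) = 0.025 under Beta(0.11s, 0.89s). Normal approximation: (q−m)/√(m(1−m)/s) ≈ z_{0.025} = -1.96, so s ≈ 0.11·0.89·(-1.96)²/(0.029−0.11)² = 57.3.
At s = 57.3: P(θ<0.029) ≈ 0.004. Adjusting to match 0.025 gives s ≈ 32.82.
So α = 0.11·32.82 ≈ 3.61, β = 0.89·32.82 ≈ 29.21.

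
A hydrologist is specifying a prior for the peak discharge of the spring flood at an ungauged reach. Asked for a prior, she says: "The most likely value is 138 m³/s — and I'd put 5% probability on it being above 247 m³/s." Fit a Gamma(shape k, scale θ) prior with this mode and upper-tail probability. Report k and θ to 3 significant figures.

k ≈ 9.23, θ ≈ 16.8

Gamma(k,θ) with k>1 has mode (k−1)θ, so θ = 138/(k−1).
Need P(X < 247) = 0.95 with θ tied to k this way. Start at k = 2, θ = 138: P(X<247) ≈ 0.534.
Too low — raise k to concentrate. Iterating converges to k ≈ 9.23.
Then θ = 138/(9.23−1) ≈ 16.8.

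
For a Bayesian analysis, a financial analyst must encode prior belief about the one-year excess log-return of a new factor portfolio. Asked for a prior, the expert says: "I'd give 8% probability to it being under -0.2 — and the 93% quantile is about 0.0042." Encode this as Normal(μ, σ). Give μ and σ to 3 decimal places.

μ = -0.100, σ = 0.071

For Normal(μ,σ), the p-quantile is μ + z_p·σ. Here z_{0.08} = -1.405, z_{0.93} = 1.476.
So -0.2 = μ − 1.405σ and 0.0042 = μ + 1.476σ.
Subtracting: σ = (0.0042 − -0.2)/(1.476 − (-1.405)) = 0.071.
Then μ = -0.2 − (-1.405)·0.071 = -0.100.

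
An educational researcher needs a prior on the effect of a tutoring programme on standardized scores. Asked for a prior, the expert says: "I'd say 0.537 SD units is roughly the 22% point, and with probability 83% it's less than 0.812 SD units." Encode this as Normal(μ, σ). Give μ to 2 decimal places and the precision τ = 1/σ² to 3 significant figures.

μ = 0.66, τ = 39.4

The p-quantile of Normal(μ,σ) is μ + z_p·σ, with z_{0.22} = -0.7722 and z_{0.83} = 0.9542.
Eliminate σ: μ = (z₂·x₁ − z₁·x₂)/(z₂ − z₁) = (0.9542·0.537 − (-0.7722)·0.812)/1.726 = 0.66.
Then σ = (x₂ − x₁)/(z₂ − z₁) = (0.812 − 0.537)/1.726 = 0.16.
Precision τ = 1/σ² = 1/0.1593² = 39.4.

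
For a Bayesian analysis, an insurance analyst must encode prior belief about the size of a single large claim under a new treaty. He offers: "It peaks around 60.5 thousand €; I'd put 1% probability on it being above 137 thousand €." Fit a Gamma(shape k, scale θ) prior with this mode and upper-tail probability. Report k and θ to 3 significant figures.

Gamma(k,θ) with k>1 has mode (k−1)θ, so θ = 60.5/(k−1).
Need P(X < 137) = 0.99 with θ tied to k this way. Start at k = 2, θ = 60.5: P(X<137) ≈ 0.661.
Too low — raise k to concentrate. Iterating converges to k ≈ 8.17.
Then θ = 60.5/(8.17−1) ≈ 8.43.

k ≈ 8.17, θ ≈ 8.43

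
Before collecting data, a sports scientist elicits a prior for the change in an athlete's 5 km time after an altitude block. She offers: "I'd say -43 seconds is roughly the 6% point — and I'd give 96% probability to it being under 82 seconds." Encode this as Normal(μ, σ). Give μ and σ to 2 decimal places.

μ = 15.80, σ = 37.82

For Normal(μ,σ), the p-quantile is μ + z_p·σ. Here z_{0.06} = -1.555, z_{0.96} = 1.751.
So -43 = μ − 1.555σ and 82 = μ + 1.751σ.
Subtracting: σ = (82 − -43)/(1.751 − (-1.555)) = 37.82.
Then μ = -43 − (-1.555)·37.82 = 15.80.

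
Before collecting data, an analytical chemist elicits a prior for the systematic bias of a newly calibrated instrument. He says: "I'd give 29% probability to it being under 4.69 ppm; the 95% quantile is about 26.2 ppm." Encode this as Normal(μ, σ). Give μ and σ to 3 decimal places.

μ = 10.105, σ = 9.785

For Normal(μ,σ), the p-quantile is μ + z_p·σ. Here z_{0.29} = -0.5534, z_{0.95} = 1.645.
So 4.69 = μ − 0.5534σ and 26.2 = μ + 1.645σ.
Subtracting: σ = (26.2 − 4.69)/(1.645 − (-0.5534)) = 9.785.
Then μ = 4.69 − (-0.5534)·9.785 = 10.105.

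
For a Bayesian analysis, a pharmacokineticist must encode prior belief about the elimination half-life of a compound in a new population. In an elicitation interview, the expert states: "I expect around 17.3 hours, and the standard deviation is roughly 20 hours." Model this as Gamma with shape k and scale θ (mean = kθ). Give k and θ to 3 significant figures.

For Gamma(k, scale θ): mean = kθ, variance = kθ², so CV = 1/√k.
CV = SD/mean = 20/17.3 = 1.156, hence k = 1/CV² = 0.748.
Then θ = mean/k = 17.3/0.748 = 23.1.

k ≈ 0.748, θ ≈ 23.1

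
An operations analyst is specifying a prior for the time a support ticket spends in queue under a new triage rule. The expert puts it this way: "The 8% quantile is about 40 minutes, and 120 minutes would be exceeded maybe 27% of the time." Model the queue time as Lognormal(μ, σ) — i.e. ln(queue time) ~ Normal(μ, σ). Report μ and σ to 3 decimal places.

If T ~ Lognormal(μ,σ) then ln T ~ Normal(μ,σ), so the p-quantile of ln T is μ + z_p·σ.
ln(40) = 3.689 and ln(120) = 4.787; z_{0.08} = -1.405, z_{0.73} = 0.6128.
σ = (4.787 − 3.689)/(0.6128 − (-1.405)) = 0.544.
μ = 3.689 − (-1.405)·0.544 = 4.454.

μ ≈ 4.454, σ ≈ 0.544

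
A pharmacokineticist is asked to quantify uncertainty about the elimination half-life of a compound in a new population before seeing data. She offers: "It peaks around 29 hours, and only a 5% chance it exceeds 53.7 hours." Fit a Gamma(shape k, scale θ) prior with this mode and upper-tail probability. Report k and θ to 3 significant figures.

k ≈ 8.33, θ ≈ 3.95

Gamma(k,θ) with k>1 has mode (k−1)θ, so θ = 29/(k−1).
Need P(X < 53.7) = 0.95 with θ tied to k this way. Start at k = 2, θ = 29: P(X<53.7) ≈ 0.552.
Too low — raise k to concentrate. Iterating converges to k ≈ 8.33.
Then θ = 29/(8.33−1) ≈ 3.95.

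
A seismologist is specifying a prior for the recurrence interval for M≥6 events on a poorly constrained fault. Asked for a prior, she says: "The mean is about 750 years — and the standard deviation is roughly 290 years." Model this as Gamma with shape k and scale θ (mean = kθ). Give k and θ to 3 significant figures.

For Gamma(k, scale θ): mean = kθ, variance = kθ², so CV = 1/√k.
CV = SD/mean = 290/750 = 0.3867, hence k = 1/CV² = 6.69.
Then θ = mean/k = 750/6.69 = 112.

k ≈ 6.69, θ ≈ 112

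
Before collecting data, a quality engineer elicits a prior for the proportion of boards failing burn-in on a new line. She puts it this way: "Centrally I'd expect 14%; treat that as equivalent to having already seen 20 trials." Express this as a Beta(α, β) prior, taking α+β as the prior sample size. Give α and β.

α = 2.8, β = 17.2

Under the effective-sample-size interpretation, Beta(α, β) has prior mean α/(α+β) and prior sample size α+β.
So α+β = 20 and α/(α+β) = 0.14, giving α = 0.14·20 = 2.8 and β = 20 − 2.8 = 17.2.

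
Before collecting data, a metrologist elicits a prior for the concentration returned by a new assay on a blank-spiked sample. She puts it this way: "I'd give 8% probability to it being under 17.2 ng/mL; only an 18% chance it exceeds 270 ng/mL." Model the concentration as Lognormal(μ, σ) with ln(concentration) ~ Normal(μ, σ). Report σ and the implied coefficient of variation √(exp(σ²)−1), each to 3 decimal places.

If T ~ Lognormal(μ,σ) then ln T ~ Normal(μ,σ), so the p-quantile of ln T is μ + z_p·σ.
ln(17.2) = 2.845 and ln(270) = 5.598; z_{0.08} = -1.405, z_{0.82} = 0.9154.
σ = (5.598 − 2.845)/(0.9154 − (-1.405)) = 1.187.
μ = 2.845 − (-1.405)·1.187 = 4.512.
CV = √(exp(σ²)−1) = √(exp(1.4081)−1) = 1.757.

σ ≈ 1.187, CV ≈ 1.757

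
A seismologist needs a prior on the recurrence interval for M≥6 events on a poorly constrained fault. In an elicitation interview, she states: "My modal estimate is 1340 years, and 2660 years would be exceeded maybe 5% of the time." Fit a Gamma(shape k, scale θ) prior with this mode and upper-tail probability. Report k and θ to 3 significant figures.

Gamma(k,θ) with k>1 has mode (k−1)θ, so θ = 1340/(k−1).
Need P(X < 2660) = 0.95 with θ tied to k this way. Start at k = 2, θ = 1340: P(X<2660) ≈ 0.590.
Too low — raise k to concentrate. Iterating converges to k ≈ 6.9.
Then θ = 1340/(6.9−1) ≈ 227.

k ≈ 6.9, θ ≈ 227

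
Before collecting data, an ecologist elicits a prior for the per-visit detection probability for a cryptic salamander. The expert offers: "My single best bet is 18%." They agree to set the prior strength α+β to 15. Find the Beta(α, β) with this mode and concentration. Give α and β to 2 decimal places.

For α,β > 1 the Beta mode is (α−1)/(α+β−2). With α+β = 15, the mode is (α−1)/13.
Set (α−1)/13 = 0.18 → α = 1 + 0.18·13 = 3.34.
β = 15 − α = 11.66.

α = 3.34, β = 11.66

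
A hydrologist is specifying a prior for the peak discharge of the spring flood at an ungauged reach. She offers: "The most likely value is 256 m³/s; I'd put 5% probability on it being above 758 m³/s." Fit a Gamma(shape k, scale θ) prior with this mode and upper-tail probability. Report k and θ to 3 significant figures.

k ≈ 3.25, θ ≈ 114

Gamma(k,θ) with k>1 has mode (k−1)θ, so θ = 256/(k−1).
Need P(X < 758) = 0.95 with θ tied to k this way. Start at k = 2, θ = 256: P(X<758) ≈ 0.795.
Too low — raise k to concentrate. Iterating converges to k ≈ 3.25.
Then θ = 256/(3.25−1) ≈ 114.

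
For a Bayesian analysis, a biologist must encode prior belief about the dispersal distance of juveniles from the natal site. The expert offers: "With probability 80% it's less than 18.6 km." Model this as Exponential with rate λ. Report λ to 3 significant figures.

λ ≈ 0.0865

P(T < 18.6) = 1 − e^(−λ·18.6) = 0.8, so λ = −ln(1−0.8)/18.6 = −ln(0.2)/18.6 = 0.0865.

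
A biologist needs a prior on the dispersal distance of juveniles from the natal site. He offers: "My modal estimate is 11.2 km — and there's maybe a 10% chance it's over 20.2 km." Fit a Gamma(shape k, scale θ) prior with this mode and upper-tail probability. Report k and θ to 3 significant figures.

k ≈ 6.47, θ ≈ 2.05

Gamma(k,θ) with k>1 has mode (k−1)θ, so θ = 11.2/(k−1).
Need P(X < 20.2) = 0.9 with θ tied to k this way. Start at k = 2, θ = 11.2: P(X<20.2) ≈ 0.538.
Too low — raise k to concentrate. Iterating converges to k ≈ 6.47.
Then θ = 11.2/(6.47−1) ≈ 2.05.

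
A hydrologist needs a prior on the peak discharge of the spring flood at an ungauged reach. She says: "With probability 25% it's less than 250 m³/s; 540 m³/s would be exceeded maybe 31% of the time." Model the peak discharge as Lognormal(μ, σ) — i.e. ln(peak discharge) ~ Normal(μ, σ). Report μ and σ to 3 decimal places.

If T ~ Lognormal(μ,σ) then ln T ~ Normal(μ,σ), so the p-quantile of ln T is μ + z_p·σ.
ln(250) = 5.521 and ln(540) = 6.292; z_{0.25} = -0.6745, z_{0.69} = 0.4959.
σ = (6.292 − 5.521)/(0.4959 − (-0.6745)) = 0.658.
μ = 5.521 − (-0.6745)·0.658 = 5.965.

μ ≈ 5.965, σ ≈ 0.658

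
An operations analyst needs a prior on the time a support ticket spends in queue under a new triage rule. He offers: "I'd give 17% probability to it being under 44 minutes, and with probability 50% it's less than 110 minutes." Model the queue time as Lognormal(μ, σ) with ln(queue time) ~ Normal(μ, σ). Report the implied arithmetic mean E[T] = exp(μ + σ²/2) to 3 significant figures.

E[T] ≈ 174 minutes

If T ~ Lognormal(μ,σ) then ln T ~ Normal(μ,σ), so the p-quantile of ln T is μ + z_p·σ.
ln(44) = 3.784 and ln(110) = 4.7; z_{0.17} = -0.9542, z_{0.5} = 0.
σ = (4.7 − 3.784)/(0 − (-0.9542)) = 0.960.
μ = 3.784 − (-0.9542)·0.960 = 4.700.
E[T] = exp(μ + σ²/2) = exp(4.700 + 0.4611) = 174 minutes.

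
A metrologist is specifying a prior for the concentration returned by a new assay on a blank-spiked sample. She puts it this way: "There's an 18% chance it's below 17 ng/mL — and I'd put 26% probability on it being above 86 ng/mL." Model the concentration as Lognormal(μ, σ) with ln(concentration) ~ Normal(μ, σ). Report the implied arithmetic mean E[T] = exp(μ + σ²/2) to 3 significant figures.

E[T] ≈ 75.6 ng/mL

If T ~ Lognormal(μ,σ) then ln T ~ Normal(μ,σ), so the p-quantile of ln T is μ + z_p·σ.
ln(17) = 2.833 and ln(86) = 4.454; z_{0.18} = -0.9154, z_{0.74} = 0.6433.
σ = (4.454 − 2.833)/(0.6433 − (-0.9154)) = 1.040.
μ = 2.833 − (-0.9154)·1.040 = 3.785.
E[T] = exp(μ + σ²/2) = exp(3.785 + 0.5409) = 75.6 ng/mL.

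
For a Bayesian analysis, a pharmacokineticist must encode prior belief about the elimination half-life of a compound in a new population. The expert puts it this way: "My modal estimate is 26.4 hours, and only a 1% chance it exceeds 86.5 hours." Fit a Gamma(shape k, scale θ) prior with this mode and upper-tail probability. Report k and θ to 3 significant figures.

Gamma(k,θ) with k>1 has mode (k−1)θ, so θ = 26.4/(k−1).
Need P(X < 86.5) = 0.99 with θ tied to k this way. Start at k = 2, θ = 26.4: P(X<86.5) ≈ 0.839.
Too low — raise k to concentrate. Iterating converges to k ≈ 4.13.
Then θ = 26.4/(4.13−1) ≈ 8.44.

k ≈ 4.13, θ ≈ 8.44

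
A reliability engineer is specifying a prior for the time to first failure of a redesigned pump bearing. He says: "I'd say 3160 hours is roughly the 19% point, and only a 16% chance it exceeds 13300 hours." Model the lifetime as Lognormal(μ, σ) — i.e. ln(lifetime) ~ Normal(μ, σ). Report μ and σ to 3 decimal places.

μ ≈ 8.732, σ ≈ 0.768

If T ~ Lognormal(μ,σ) then ln T ~ Normal(μ,σ), so the p-quantile of ln T is μ + z_p·σ.
ln(3160) = 8.058 and ln(13300) = 9.496; z_{0.19} = -0.8779, z_{0.84} = 0.9945.
σ = (9.496 − 8.058)/(0.9945 − (-0.8779)) = 0.768.
μ = 8.058 − (-0.8779)·0.768 = 8.732.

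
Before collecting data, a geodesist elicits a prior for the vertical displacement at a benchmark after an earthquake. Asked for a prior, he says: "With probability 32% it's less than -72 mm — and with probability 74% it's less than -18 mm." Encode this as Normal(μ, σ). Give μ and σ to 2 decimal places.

The p-quantile of Normal(μ,σ) is μ + z_p·σ, with z_{0.32} = -0.4677 and z_{0.74} = 0.6433.
Eliminate σ: μ = (z₂·x₁ − z₁·x₂)/(z₂ − z₁) = (0.6433·-72 − (-0.4677)·-18)/1.111 = -49.27.
Then σ = (x₂ − x₁)/(z₂ − z₁) = (-18 − -72)/1.111 = 48.60.

μ = -49.27, σ = 48.60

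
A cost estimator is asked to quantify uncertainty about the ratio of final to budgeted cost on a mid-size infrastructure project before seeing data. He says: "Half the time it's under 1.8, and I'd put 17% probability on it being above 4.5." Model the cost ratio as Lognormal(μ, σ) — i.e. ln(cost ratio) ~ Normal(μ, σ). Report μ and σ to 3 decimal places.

If T ~ Lognormal(μ,σ) then ln T ~ Normal(μ,σ), so the p-quantile of ln T is μ + z_p·σ.
ln(1.8) = 0.5878 and ln(4.5) = 1.504; z_{0.5} = 0, z_{0.83} = 0.9542.
σ = (1.504 − 0.5878)/(0.9542 − (0)) = 0.960.
μ = 0.5878 − (0)·0.960 = 0.588.

μ ≈ 0.588, σ ≈ 0.960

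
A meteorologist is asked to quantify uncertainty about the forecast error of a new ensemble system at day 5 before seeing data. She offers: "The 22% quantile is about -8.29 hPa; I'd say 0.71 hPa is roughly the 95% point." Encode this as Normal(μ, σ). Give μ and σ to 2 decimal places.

For Normal(μ,σ), the p-quantile is μ + z_p·σ. Here z_{0.22} = -0.7722, z_{0.95} = 1.645.
So -8.29 = μ − 0.7722σ and 0.71 = μ + 1.645σ.
Subtracting: σ = (0.71 − -8.29)/(1.645 − (-0.7722)) = 3.72.
Then μ = -8.29 − (-0.7722)·3.72 = -5.41.

μ = -5.41, σ = 3.72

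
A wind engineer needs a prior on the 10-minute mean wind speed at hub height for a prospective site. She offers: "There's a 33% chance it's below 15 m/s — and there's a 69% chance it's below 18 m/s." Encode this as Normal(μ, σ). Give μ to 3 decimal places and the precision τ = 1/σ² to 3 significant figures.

The p-quantile of Normal(μ,σ) is μ + z_p·σ, with z_{0.33} = -0.4399 and z_{0.69} = 0.4959.
Eliminate σ: μ = (z₂·x₁ − z₁·x₂)/(z₂ − z₁) = (0.4959·15 − (-0.4399)·18)/0.9358 = 16.410.
Then σ = (x₂ − x₁)/(z₂ − z₁) = (18 − 15)/0.9358 = 3.206.
Precision τ = 1/σ² = 1/3.206² = 0.0973.

μ = 16.410, τ = 0.0973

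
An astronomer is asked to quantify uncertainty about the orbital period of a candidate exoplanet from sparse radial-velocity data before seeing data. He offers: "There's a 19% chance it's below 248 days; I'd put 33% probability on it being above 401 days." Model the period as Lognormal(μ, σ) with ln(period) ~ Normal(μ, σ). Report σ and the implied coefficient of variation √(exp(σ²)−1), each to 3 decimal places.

σ ≈ 0.365, CV ≈ 0.377

If T ~ Lognormal(μ,σ) then ln T ~ Normal(μ,σ), so the p-quantile of ln T is μ + z_p·σ.
ln(248) = 5.513 and ln(401) = 5.994; z_{0.19} = -0.8779, z_{0.67} = 0.4399.
σ = (5.994 − 5.513)/(0.4399 − (-0.8779)) = 0.365.
μ = 5.513 − (-0.8779)·0.365 = 5.834.
CV = √(exp(σ²)−1) = √(exp(0.1330)−1) = 0.377.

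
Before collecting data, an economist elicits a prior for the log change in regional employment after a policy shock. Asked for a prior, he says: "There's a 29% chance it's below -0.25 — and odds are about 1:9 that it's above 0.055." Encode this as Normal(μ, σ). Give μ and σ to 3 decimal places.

The p-quantile of Normal(μ,σ) is μ + z_p·σ, with z_{0.29} = -0.5534 and z_{0.9} = 1.282.
Eliminate σ: μ = (z₂·x₁ − z₁·x₂)/(z₂ − z₁) = (1.282·-0.25 − (-0.5534)·0.055)/1.835 = -0.158.
Then σ = (x₂ − x₁)/(z₂ − z₁) = (0.055 − -0.25)/1.835 = 0.166.

μ = -0.158, σ = 0.166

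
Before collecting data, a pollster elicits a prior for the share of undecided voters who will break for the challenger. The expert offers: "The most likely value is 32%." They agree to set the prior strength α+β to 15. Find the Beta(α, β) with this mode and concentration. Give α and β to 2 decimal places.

α = 5.16, β = 9.84

For α,β > 1 the Beta mode is (α−1)/(α+β−2). With α+β = 15, the mode is (α−1)/13.
Set (α−1)/13 = 0.32 → α = 1 + 0.32·13 = 5.16.
β = 15 − α = 9.84.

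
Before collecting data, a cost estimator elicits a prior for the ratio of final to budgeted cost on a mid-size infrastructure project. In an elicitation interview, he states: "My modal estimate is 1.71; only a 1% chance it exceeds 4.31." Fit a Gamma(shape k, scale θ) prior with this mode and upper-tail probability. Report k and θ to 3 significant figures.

k ≈ 6.48, θ ≈ 0.312

Gamma(k,θ) with k>1 has mode (k−1)θ, so θ = 1.71/(k−1).
Need P(X < 4.31) = 0.99 with θ tied to k this way. Start at k = 2, θ = 1.71: P(X<4.31) ≈ 0.717.
Too low — raise k to concentrate. Iterating converges to k ≈ 6.48.
Then θ = 1.71/(6.48−1) ≈ 0.312.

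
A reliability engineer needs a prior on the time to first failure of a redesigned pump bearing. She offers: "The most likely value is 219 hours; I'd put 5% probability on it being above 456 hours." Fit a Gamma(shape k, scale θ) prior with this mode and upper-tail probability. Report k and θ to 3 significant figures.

Gamma(k,θ) with k>1 has mode (k−1)θ, so θ = 219/(k−1).
Need P(X < 456) = 0.95 with θ tied to k this way. Start at k = 2, θ = 219: P(X<456) ≈ 0.616.
Too low — raise k to concentrate. Iterating converges to k ≈ 6.14.
Then θ = 219/(6.14−1) ≈ 42.6.

k ≈ 6.14, θ ≈ 42.6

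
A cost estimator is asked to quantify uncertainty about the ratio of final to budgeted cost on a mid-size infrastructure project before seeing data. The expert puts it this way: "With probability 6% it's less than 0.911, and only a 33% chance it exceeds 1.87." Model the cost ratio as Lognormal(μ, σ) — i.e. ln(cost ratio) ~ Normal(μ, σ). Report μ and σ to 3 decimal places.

μ ≈ 0.467, σ ≈ 0.361

If T ~ Lognormal(μ,σ) then ln T ~ Normal(μ,σ), so the p-quantile of ln T is μ + z_p·σ.
ln(0.911) = -0.09321 and ln(1.87) = 0.6259; z_{0.06} = -1.555, z_{0.67} = 0.4399.
σ = (0.6259 − -0.09321)/(0.4399 − (-1.555)) = 0.361.
μ = -0.09321 − (-1.555)·0.361 = 0.467.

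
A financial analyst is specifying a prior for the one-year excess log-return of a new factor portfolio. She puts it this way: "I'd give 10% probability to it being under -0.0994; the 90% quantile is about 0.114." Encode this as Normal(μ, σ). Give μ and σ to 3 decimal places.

μ = 0.007, σ = 0.083

The p-quantile of Normal(μ,σ) is μ + z_p·σ, with z_{0.1} = -1.282 and z_{0.9} = 1.282.
Eliminate σ: μ = (z₂·x₁ − z₁·x₂)/(z₂ − z₁) = (1.282·-0.0994 − (-1.282)·0.114)/2.563 = 0.007.
Then σ = (x₂ − x₁)/(z₂ − z₁) = (0.114 − -0.0994)/2.563 = 0.083.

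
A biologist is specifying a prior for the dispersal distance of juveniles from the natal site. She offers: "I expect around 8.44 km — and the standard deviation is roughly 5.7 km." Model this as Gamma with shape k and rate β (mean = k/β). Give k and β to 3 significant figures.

For Gamma(k, rate β): mean = k/β, variance = k/β², so CV = 1/√k.
CV = SD/mean = 5.7/8.44 = 0.6754, hence k = 1/CV² = 2.19.
Then β = k/mean = 2.19/8.44 = 0.26.

k ≈ 2.19, β ≈ 0.26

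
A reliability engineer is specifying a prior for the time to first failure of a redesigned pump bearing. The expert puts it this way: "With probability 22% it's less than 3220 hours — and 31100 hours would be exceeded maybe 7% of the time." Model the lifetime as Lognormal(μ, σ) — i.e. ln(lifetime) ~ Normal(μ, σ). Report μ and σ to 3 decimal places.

If T ~ Lognormal(μ,σ) then ln T ~ Normal(μ,σ), so the p-quantile of ln T is μ + z_p·σ.
ln(3220) = 8.077 and ln(31100) = 10.34; z_{0.22} = -0.7722, z_{0.93} = 1.476.
σ = (10.34 − 8.077)/(1.476 − (-0.7722)) = 1.009.
μ = 8.077 − (-0.7722)·1.009 = 8.856.

μ ≈ 8.856, σ ≈ 1.009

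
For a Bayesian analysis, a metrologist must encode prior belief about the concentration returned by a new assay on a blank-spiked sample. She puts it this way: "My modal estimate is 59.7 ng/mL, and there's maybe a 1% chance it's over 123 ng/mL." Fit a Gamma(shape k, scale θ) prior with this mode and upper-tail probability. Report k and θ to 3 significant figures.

Gamma(k,θ) with k>1 has mode (k−1)θ, so θ = 59.7/(k−1).
Need P(X < 123) = 0.99 with θ tied to k this way. Start at k = 2, θ = 59.7: P(X<123) ≈ 0.610.
Too low — raise k to concentrate. Iterating converges to k ≈ 10.3.
Then θ = 59.7/(10.3−1) ≈ 6.39.

k ≈ 10.3, θ ≈ 6.39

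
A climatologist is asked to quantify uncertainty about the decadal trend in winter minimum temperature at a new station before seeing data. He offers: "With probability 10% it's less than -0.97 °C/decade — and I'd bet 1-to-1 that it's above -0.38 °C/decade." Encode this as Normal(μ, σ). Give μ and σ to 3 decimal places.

For Normal(μ,σ), the p-quantile is μ + z_p·σ. Here z_{0.1} = -1.282, z_{0.5} = 0.
So -0.97 = μ − 1.282σ and -0.38 = μ + 0σ.
Subtracting: σ = (-0.38 − -0.97)/(0 − (-1.282)) = 0.460.
Then μ = -0.97 − (-1.282)·0.460 = -0.380.

μ = -0.380, σ = 0.460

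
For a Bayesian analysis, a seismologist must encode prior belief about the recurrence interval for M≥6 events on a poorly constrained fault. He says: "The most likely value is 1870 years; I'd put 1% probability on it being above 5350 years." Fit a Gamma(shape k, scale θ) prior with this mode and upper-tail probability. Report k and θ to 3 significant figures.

Gamma(k,θ) with k>1 has mode (k−1)θ, so θ = 1870/(k−1).
Need P(X < 5350) = 0.99 with θ tied to k this way. Start at k = 2, θ = 1870: P(X<5350) ≈ 0.779.
Too low — raise k to concentrate. Iterating converges to k ≈ 5.12.
Then θ = 1870/(5.12−1) ≈ 454.

k ≈ 5.12, θ ≈ 454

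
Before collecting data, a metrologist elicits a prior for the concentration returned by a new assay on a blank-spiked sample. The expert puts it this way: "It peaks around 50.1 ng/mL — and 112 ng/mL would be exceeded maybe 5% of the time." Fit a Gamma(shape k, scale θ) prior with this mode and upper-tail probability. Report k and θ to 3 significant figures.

Gamma(k,θ) with k>1 has mode (k−1)θ, so θ = 50.1/(k−1).
Need P(X < 112) = 0.95 with θ tied to k this way. Start at k = 2, θ = 50.1: P(X<112) ≈ 0.654.
Too low — raise k to concentrate. Iterating converges to k ≈ 5.25.
Then θ = 50.1/(5.25−1) ≈ 11.8.

k ≈ 5.25, θ ≈ 11.8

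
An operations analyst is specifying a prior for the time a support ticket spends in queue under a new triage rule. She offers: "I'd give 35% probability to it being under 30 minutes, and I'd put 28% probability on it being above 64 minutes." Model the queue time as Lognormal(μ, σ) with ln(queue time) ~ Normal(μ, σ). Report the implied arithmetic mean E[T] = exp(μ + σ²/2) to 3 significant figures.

E[T] ≈ 55.1 minutes

If T ~ Lognormal(μ,σ) then ln T ~ Normal(μ,σ), so the p-quantile of ln T is μ + z_p·σ.
ln(30) = 3.401 and ln(64) = 4.159; z_{0.35} = -0.3853, z_{0.72} = 0.5828.
σ = (4.159 − 3.401)/(0.5828 − (-0.3853)) = 0.783.
μ = 3.401 − (-0.3853)·0.783 = 3.703.
E[T] = exp(μ + σ²/2) = exp(3.703 + 0.3062) = 55.1 minutes.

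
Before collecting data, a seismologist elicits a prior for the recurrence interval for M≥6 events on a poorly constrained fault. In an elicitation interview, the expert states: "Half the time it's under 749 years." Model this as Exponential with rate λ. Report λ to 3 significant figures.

λ ≈ 0.000925

Exponential median = ln 2 / λ, so λ = ln 2 / 749.0 = 0.000925.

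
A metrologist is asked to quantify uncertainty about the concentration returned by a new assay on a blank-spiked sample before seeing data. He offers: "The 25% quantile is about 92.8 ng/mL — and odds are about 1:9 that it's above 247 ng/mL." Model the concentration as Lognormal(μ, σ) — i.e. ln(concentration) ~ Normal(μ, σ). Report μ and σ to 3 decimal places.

μ ≈ 4.868, σ ≈ 0.500

If T ~ Lognormal(μ,σ) then ln T ~ Normal(μ,σ), so the p-quantile of ln T is μ + z_p·σ.
ln(92.8) = 4.53 and ln(247) = 5.509; z_{0.25} = -0.6745, z_{0.9} = 1.282.
σ = (5.509 − 4.53)/(1.282 − (-0.6745)) = 0.500.
μ = 4.53 − (-0.6745)·0.500 = 4.868.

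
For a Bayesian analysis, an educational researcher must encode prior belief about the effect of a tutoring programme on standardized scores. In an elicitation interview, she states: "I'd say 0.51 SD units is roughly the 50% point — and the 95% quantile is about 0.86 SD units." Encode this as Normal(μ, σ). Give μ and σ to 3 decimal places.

The p-quantile of Normal(μ,σ) is μ + z_p·σ, with z_{0.5} = 0 and z_{0.95} = 1.645.
Eliminate σ: μ = (z₂·x₁ − z₁·x₂)/(z₂ − z₁) = (1.645·0.51 − (0)·0.86)/1.645 = 0.510.
Then σ = (x₂ − x₁)/(z₂ − z₁) = (0.86 − 0.51)/1.645 = 0.213.

μ = 0.510, σ = 0.213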